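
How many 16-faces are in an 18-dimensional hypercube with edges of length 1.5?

Choose 16 of 18 axes to span the face (C(18,16) = 153 ways), then fix each of the remaining 2 coordinates at one of its two extreme values (2^2 = 4 ways): 153·4 = 612.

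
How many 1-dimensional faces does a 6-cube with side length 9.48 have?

f_1(6-cube) = (6 choose 1) · 2^5 = 192.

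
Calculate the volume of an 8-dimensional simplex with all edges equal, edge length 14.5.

V_8 = √(9) · 14.5^8 / (8! · 2^(8/2)) ≈ 9087.09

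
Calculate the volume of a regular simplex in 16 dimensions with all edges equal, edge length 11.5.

For a regular n-simplex with edge a, V = (a^n / n!)·√((n+1)/2^n). With a=11.5, n=16: V ≈ 72.0328.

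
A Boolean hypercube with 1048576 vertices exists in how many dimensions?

2^n = 1048576 ⇒ n = log_2(1048576) = 20.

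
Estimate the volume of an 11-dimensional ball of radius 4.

Volume = π^{11/2}·(4)^11/Γ(13/2) = 268435456·π^5/10395 ≈ 7.9025e+06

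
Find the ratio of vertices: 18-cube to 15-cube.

The 18-cube has 2^18 = 262144 vertices. The 15-cube has 2^15 = 32768 vertices. Ratio: 262144/32768 = 8.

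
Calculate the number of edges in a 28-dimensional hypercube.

The 28-cube has n·2^(n-1) = 28·2^27 = 28·134217728 = 3758096384 edges.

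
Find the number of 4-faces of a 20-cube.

Number of 4-faces = C(20,4) · 2^(20-4) = 4845 · 65536 = 317521920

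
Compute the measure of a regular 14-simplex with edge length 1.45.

For a regular n-simplex with edge a, V = (a^n / n!)·√((n+1)/2^n). With a=1.45, n=14: V ≈ 6.30346e-11.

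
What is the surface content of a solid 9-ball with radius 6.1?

S = n·V_n(r)/r = 9·V_9(6.1)/6.1 (volume-to-surface relation), giving 5.69113e+07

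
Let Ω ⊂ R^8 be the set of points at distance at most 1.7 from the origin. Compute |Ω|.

Volume = π^{8/2}·(1.7)^8/Γ(5) ≈ 283.126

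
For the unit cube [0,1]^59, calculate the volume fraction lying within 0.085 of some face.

1 - (1 - 2·0.085)^59 = 1 - 0.83^59 ≈ 0.999983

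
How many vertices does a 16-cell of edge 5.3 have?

Each 0-face is the convex hull of 1 vertex, one chosen as ±e_i from each of 1 distinct axis: 2^1·C(4,1) = 8.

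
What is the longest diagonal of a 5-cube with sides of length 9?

||(9,9,...,9)|| = √(5)·9 ≈ 20.1246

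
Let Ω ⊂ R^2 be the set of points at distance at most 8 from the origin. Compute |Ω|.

Volume = π^{2/2}·(8)^2/Γ(2) = 64·π ≈ 201.062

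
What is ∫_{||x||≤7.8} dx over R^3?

Volume = π^{3/2}·(7.8)^3/Γ(5/2) ≈ 1987.8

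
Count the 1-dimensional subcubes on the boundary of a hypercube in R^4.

Choose 1 of 4 axes to span the face (C(4,1) = 4 ways), then fix each of the remaining 3 coordinates at one of its two extreme values (2^3 = 8 ways): 4·8 = 32.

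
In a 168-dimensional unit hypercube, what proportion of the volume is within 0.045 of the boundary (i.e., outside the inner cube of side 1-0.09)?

The inner cube has side 1-2·0.045 = 0.91 and volume (0.91)^168 ≈ 1.315e-07, so the shell holds 0.9999998685 of the volume.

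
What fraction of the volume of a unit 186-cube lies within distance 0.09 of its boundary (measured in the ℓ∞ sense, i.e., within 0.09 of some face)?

Shell fraction = 1 - (1-0.18)^186 ≈ 1 - 9.319e-17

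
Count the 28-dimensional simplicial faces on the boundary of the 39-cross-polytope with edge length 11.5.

An n-cross-polytope has 2^(k+1)·C(n,k+1) k-faces. Here 2^29·C(39,29) = 536870912·635745396 = 341313210550321152.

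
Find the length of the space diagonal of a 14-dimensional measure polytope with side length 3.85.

Diagonal = √14 · 3.85 ≈ 14.4054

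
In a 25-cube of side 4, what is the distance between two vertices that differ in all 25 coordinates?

d = √(4² + 4² + ... + 4²) [25 terms] = √(25·4²) = 4√25 = 20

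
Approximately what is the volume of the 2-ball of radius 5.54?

Volume = π^{2/2}·(5.54)^2/Γ(2) ≈ 96.4205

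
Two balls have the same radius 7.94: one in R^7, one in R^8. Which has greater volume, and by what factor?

V_7(7.94) ≈ 9.39991e+06, V_8(7.94) ≈ 6.41139e+07. The 8-ball is larger by a factor of 6.821.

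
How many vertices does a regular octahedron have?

Number of vertices = 2n = 6.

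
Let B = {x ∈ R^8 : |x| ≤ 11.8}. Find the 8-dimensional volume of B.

Volume = π^{8/2}·(11.8)^8/Γ(5) ≈ 1.52561e+09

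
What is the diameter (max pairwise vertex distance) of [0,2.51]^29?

d = √(2.51² + 2.51² + ... + 2.51²) [29 terms] = √(29·2.51²) = 2.51√29 ≈ 13.5168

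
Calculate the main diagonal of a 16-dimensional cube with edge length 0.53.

||(0.53,0.53,...,0.53)|| = √(16)·0.53 = 2.12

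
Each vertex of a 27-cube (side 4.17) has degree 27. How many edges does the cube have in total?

Number of 1-faces = C(27,1)·2^(27-1) = 27·67108864 = 1811939328.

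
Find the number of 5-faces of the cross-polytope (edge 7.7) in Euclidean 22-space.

f_5(22-orthoplex) = 2^6 · (22 choose 6) = 4775232.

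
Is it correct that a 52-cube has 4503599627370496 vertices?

True. The 52-cube has 2^52 = 4503599627370496 vertices.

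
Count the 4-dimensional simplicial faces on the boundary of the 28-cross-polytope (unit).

Number of 4-faces = 2^(4+1) · C(28,4+1) = 32 · 98280 = 3144960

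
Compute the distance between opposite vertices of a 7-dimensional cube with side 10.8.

The space diagonal of an n-cube of side s is s√n. Here 10.8·√7 ≈ 28.5741.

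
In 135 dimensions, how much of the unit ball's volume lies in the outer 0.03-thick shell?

Shell fraction = 1 - (1-0.03)^135 ≈ 0.983625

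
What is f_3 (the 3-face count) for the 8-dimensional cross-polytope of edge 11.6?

Number of 3-faces = 2^(3+1) · C(8,3+1) = 16 · 70 = 1120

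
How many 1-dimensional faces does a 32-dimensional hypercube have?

f_1(32-cube) = (32 choose 1) · 2^31 = 68719476736.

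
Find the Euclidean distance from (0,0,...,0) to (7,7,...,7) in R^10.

Diagonal = √10 · 7 ≈ 22.1359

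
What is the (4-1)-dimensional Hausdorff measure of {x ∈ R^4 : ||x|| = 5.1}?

The surface area of an n-ball is 2π^(n/2) r^(n-1) / Γ(n/2). For n=4, r=5.1: 2618.43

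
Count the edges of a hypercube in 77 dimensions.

Number of 1-faces = C(77,1)·2^(77-1) = 77·75557863725914323419136 = 5817955506895402903273472.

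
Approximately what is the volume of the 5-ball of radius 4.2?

V_5(4.2) = π^(5/2) · (4.2)^5 / Γ(5/2 + 1) ≈ 6879.31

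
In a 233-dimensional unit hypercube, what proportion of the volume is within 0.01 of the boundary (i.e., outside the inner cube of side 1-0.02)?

Shell fraction = 1 - (1-0.02)^233 ≈ 0.99097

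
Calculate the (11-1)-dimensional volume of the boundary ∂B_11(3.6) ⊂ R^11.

S = n·V_n(r)/r = 11·V_11(3.6)/3.6 (volume-to-surface relation), giving 7.57744e+06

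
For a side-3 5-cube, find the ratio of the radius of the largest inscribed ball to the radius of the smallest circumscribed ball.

For an n-cube of any side s, the inradius is s/2 and the circumradius is s√n/2, so the ratio is 1/√5 ≈ 0.447214.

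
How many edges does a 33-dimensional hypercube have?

Number of 1-faces = C(33,1)·2^(33-1) = 33·4294967296 = 141733920768.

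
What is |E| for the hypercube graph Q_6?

Number of 1-faces = C(6,1)·2^(6-1) = 6·32 = 192.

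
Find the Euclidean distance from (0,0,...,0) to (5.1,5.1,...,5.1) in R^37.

The space diagonal of an n-cube of side s is s√n. Here 5.1·√37 ≈ 31.0221.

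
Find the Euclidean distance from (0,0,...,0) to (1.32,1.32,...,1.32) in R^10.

Diagonal = √10 · 1.32 ≈ 4.17421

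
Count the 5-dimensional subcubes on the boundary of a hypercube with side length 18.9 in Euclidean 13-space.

Number of 5-faces = C(13,5) · 2^(13-5) = 1287 · 256 = 329472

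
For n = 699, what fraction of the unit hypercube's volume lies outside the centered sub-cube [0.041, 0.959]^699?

1 - (1 - 2·0.041)^699 = 1 - 0.918^699 ≈ 1 - 1.064e-26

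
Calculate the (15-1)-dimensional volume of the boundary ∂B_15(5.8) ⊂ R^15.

S_15(5.8) = 2·π^(15/2)·(5.8)^14 / Γ(15/2) ≈ 2.78942e+11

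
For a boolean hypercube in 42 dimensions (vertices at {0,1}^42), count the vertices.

The 42-cube has 2^42 = 4398046511104 vertices.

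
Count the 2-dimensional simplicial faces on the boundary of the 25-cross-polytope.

Each 2-face is the convex hull of 3 vertices, one chosen as ±e_i from each of 3 distinct axes: 2^3·C(25,3) = 18400.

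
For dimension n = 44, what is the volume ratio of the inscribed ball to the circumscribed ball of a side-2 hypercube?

V_in / V_out = (r_in/r_out)^44 = (1/√44)^44 = 44^(-44/2) ≈ 6.98299e-37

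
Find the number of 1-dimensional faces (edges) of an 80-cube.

The 80-cube has n·2^(n-1) = 80·2^79 = 80·604462909807314587353088 = 48357032784585166988247040 edges.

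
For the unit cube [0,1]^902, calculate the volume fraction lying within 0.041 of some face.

Shell fraction = 1 - (1-0.082)^902 ≈ 1 - 3.049e-34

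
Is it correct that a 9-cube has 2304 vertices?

False. The 9-cube has 2^9 = 512 vertices.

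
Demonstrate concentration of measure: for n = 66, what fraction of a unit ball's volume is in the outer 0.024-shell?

1 - (1-0.024)^66 ≈ 0.798772 ≈ 79.88%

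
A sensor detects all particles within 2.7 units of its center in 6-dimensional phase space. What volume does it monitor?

V_6(2.7) = π^(6/2) · (2.7)^6 / Γ(6/2 + 1) ≈ 2002.08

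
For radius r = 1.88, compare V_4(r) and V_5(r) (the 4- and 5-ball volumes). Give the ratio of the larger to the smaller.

V_4(1.88) ≈ 61.6455, V_5(1.88) ≈ 123.62. The 5-ball is larger by a factor of 2.005.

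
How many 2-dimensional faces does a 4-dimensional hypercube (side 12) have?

An n-cube has C(n,k)·2^(n-k) k-faces. Here C(4,2)·2^2 = 6·4 = 24.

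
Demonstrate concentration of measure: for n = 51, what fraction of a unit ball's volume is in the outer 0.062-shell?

1 - (1-0.062)^51 ≈ 0.961775 ≈ 96.18%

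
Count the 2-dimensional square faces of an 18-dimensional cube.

f_2(18-cube) = (18 choose 2) · 2^16 = 10027008.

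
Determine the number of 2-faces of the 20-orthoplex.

Number of 2-faces = 2^(2+1) · C(20,2+1) = 8 · 1140 = 9120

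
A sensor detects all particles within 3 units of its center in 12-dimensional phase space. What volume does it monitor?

The n-ball volume is π^(n/2)·r^n/Γ(n/2+1). With n=12, r=3: V = 59049·π^6/80 ≈ 709613.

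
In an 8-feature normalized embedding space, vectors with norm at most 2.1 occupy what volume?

The n-ball volume is π^(n/2)·r^n/Γ(n/2+1). With n=8, r=2.1: V ≈ 1535.12.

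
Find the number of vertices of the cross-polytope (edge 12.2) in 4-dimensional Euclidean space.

Number of 0-faces = 2^(0+1) · C(4,0+1) = 2 · 4 = 8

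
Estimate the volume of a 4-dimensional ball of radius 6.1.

Volume = π^{4/2}·(6.1)^4/Γ(3) ≈ 6832.65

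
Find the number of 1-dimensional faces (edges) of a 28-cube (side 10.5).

Each of the 2^28 = 268435456 vertices has degree 28; total edges = 28·2^28/2 = 3758096384.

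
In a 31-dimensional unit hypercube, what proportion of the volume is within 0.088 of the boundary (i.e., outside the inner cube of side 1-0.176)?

The inner cube has side 1-2·0.088 = 0.824 and volume (0.824)^31 ≈ 0.002476, so the shell holds 0.997524 of the volume.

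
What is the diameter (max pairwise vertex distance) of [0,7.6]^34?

d = √(7.6² + 7.6² + ... + 7.6²) [34 terms] = √(34·7.6²) = 7.6√34 ≈ 44.3152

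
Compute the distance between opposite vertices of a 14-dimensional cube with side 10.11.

||(10.11,10.11,...,10.11)|| = √(14)·10.11 ≈ 37.8282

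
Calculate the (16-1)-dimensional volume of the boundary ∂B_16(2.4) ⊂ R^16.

The surface area of an n-ball is 2π^(n/2) r^(n-1) / Γ(n/2). For n=16, r=2.4: 1.90093e+06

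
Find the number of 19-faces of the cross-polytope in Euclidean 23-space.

Number of 19-faces = 2^(19+1) · C(23,19+1) = 1048576 · 1771 = 1857028096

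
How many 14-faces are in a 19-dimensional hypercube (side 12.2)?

f_14(19-cube) = (19 choose 14) · 2^5 = 372096.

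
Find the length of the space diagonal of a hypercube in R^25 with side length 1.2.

||(1.2,1.2,...,1.2)|| = √(25)·1.2 = 6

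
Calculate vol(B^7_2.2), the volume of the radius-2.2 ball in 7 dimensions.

Volume = π^{7/2}·(2.2)^7/Γ(9/2) ≈ 1178.53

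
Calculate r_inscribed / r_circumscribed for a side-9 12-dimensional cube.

Ratio = (s/2)/(s√12/2) = 12^(-1/2) ≈ 0.288675.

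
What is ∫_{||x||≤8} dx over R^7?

V = 33554432·π^3/105 ≈ 9.90855e+06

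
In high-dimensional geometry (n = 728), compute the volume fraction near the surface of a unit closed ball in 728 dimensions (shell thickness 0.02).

1 - (1-0.02)^728 ≈ 0.9999995902 ≈ 99.999959%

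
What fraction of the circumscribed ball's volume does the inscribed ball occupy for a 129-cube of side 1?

V_in/V_out = n^(-n/2) = 129^(-129/2) ≈ 7.36146e-137.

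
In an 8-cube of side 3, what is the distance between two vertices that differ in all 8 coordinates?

The space diagonal of an n-cube of side s is s√n. Here 3·√8 ≈ 8.48528.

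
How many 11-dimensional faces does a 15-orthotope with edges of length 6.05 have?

Choose 11 of 15 axes to span the face (C(15,11) = 1365 ways), then fix each of the remaining 4 coordinates at one of its two extreme values (2^4 = 16 ways): 1365·16 = 21840.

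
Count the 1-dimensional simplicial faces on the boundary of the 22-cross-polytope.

An n-cross-polytope has 2^(k+1)·C(n,k+1) k-faces. Here 2^2·C(22,2) = 4·231 = 924.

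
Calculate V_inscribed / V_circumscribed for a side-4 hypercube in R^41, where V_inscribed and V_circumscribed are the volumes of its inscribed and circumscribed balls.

The radii are 4/2 and 4√41/2, so the volume ratio is (1/√41)^41 = 41^{-41/2} ≈ 8.66824e-34.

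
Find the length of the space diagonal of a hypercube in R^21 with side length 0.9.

Diagonal = √21 · 0.9 ≈ 4.12432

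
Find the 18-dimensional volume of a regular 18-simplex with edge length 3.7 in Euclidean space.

V_18 = √(19) · 3.7^18 / (18! · 2^(18/2)) ≈ 2.24593e-08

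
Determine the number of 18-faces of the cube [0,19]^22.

An n-cube has C(n,k)·2^(n-k) k-faces. Here C(22,18)·2^4 = 7315·16 = 117040.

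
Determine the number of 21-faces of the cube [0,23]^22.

An n-cube has C(n,k)·2^(n-k) k-faces. Here C(22,21)·2^1 = 22·2 = 44.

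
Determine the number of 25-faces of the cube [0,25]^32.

f_25(32-cube) = (32 choose 25) · 2^7 = 430829568.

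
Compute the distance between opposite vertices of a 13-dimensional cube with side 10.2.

||(10.2,10.2,...,10.2)|| = √(13)·10.2 ≈ 36.7766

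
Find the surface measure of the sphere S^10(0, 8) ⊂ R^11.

The surface area of an n-ball is 2π^(n/2) r^(n-1) / Γ(n/2). For n=11, r=8: 68719476736·π^5/945 ≈ 2.22535e+10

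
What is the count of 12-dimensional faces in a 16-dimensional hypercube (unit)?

Number of 12-faces = C(16,12) · 2^(16-12) = 1820 · 16 = 29120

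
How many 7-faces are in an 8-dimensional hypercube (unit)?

Choose 7 of 8 axes to span the face (C(8,7) = 8 ways), then fix each of the remaining 1 coordinate at one of its two extreme values (2^1 = 2 ways): 8·2 = 16.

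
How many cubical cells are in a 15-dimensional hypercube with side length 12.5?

Number of 3-faces = C(15,3) · 2^(15-3) = 455 · 4096 = 1863680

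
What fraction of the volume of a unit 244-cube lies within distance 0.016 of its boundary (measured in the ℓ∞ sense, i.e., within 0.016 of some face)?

The inner cube has side 1-2·0.016 = 0.968 and volume (0.968)^244 ≈ 0.0003578, so the shell holds 0.999642 of the volume.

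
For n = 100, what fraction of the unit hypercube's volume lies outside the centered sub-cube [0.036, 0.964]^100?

Shell fraction = 1 - (1-0.072)^100 ≈ 0.999431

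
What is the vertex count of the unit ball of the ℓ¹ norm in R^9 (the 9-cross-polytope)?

Number of vertices = 2n = 18.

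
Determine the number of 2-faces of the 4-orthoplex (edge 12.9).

Number of 2-faces = 2^(2+1) · C(4,2+1) = 8 · 4 = 32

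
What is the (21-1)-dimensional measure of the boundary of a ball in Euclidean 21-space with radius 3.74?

|∂B_21(3.74)| ≈ 8.39845e+10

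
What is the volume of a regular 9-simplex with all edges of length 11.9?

V_9 = √(10) · 11.9^9 / (9! · 2^(9/2)) ≈ 1843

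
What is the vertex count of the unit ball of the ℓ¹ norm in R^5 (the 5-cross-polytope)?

Number of vertices = 2n = 10.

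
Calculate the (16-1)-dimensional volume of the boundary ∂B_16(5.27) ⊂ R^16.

S = n·V_n(r)/r = 16·V_16(5.27)/5.27 (volume-to-surface relation), giving 2.52905e+11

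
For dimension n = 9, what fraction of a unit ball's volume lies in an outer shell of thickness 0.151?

1 - (1-0.151)^9 ≈ 0.770824 ≈ 77.08%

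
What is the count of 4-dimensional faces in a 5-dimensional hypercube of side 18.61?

f_4(5-cube) = (5 choose 4) · 2^1 = 10.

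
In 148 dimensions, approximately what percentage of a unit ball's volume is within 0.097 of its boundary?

1 - (1-0.097)^148 ≈ 0.9999997234 ≈ 99.999972%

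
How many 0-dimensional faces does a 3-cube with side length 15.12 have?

Choose 0 of 3 axes to span the face (C(3,0) = 1 way), then fix each of the remaining 3 coordinates at one of its two extreme values (2^3 = 8 ways): 1·8 = 8.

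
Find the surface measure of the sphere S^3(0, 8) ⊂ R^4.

S = n·V_n(r)/r = 4·V_4(8)/8 (volume-to-surface relation), giving 1024·π^2 ≈ 10106.5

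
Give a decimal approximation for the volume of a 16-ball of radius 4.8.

V_16(4.8) = π^(16/2) · (4.8)^16 / Γ(16/2 + 1) ≈ 1.86869e+10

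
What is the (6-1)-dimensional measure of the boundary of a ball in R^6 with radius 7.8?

The surface area of an n-ball is 2π^(n/2) r^(n-1) / Γ(n/2). For n=6, r=7.8: 895205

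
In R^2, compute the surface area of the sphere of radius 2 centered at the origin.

|∂B_2(2)| = 2πr = 2π·2 ≈ 12.5664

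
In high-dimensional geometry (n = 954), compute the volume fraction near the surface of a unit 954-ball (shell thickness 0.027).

1 - (1-0.027)^954 ≈ 1 - 4.567e-12 ≈ (100 - 4.57e-10)%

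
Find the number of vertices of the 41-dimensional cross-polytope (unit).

The vertices are ±e_1, ..., ±e_41, so there are 2·41 = 82.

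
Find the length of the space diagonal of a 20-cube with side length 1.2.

||(1.2,1.2,...,1.2)|| = √(20)·1.2 ≈ 5.36656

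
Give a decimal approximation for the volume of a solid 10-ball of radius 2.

The n-ball volume is π^(n/2)·r^n/Γ(n/2+1). With n=10, r=2: V = 128·π^5/15 ≈ 2611.37.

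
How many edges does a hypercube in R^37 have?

Number of 1-faces = C(37,1)·2^(37-1) = 37·68719476736 = 2542620639232.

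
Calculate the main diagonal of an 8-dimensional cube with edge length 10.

d = √(10² + 10² + ... + 10²) [8 terms] = √(8·10²) = 10√8 ≈ 28.2843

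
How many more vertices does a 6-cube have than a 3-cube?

The 6-cube has 2^6 = 64 vertices. The 3-cube has 2^3 = 8 vertices. Difference: 64 - 8 = 56.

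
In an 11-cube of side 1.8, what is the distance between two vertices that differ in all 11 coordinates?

The space diagonal of an n-cube of side s is s√n. Here 1.8·√11 ≈ 5.96992.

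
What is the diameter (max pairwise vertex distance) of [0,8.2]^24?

d = √(8.2² + 8.2² + ... + 8.2²) [24 terms] = √(24·8.2²) = 8.2√24 ≈ 40.1716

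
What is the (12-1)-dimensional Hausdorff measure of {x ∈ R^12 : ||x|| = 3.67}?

|∂B_12(3.67)| ≈ 2.6066e+07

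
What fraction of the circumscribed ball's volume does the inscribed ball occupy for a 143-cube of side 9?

V_in/V_out = n^(-n/2) = 143^(-143/2) ≈ 7.8248e-155.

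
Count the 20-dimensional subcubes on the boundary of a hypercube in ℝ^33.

f_20(33-cube) = (33 choose 20) · 2^13 = 4695379476480.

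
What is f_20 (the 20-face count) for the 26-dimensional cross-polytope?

f_20(26-orthoplex) = 2^21 · (26 choose 21) = 137950658560.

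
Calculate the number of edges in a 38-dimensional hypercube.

An n-cube has n·2^(n-1) edges. With n = 38: 38·137438953472 = 5222680231936.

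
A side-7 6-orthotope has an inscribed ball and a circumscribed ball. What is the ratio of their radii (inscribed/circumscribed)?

Ratio = (s/2)/(s√6/2) = 6^(-1/2) ≈ 0.408248.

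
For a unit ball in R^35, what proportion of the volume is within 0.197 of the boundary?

V(inner)/V(outer) = ((1-0.197)/1)^35 ≈ 0.0004624, so the shell fraction is 0.999538.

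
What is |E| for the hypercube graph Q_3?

The 3-cube has n·2^(n-1) = 3·2^2 = 3·4 = 12 edges.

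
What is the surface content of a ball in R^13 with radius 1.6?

|∂B_13(1.6)| ≈ 3332.15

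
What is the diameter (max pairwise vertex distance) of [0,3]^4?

d = √(3² + 3² + ... + 3²) [4 terms] = √(4·3²) = 3√4 = 6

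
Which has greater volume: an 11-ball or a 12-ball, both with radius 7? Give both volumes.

V_11(7) ≈ 3.72549e+09. V_12(7) ≈ 1.84818e+10. The 12-ball is larger.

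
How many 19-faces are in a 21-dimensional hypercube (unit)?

f_19(21-cube) = (21 choose 19) · 2^2 = 840.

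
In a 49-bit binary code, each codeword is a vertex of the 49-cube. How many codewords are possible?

An n-cube has 2^n vertices; for n = 49 that is 2^49 = 562949953421312.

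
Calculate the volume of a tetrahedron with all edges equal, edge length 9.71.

Volume = (√2/12) · 9.71³ = 107.893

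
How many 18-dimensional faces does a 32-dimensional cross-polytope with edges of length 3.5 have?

f_18(32-orthoplex) = 2^19 · (32 choose 19) = 182123809996800.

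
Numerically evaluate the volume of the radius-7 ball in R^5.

V_5(7) = π^(5/2) · (7)^5 / Γ(5/2 + 1) = 134456·π^2/15 ≈ 88468.5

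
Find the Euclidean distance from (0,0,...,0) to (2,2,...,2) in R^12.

||(2,2,...,2)|| = √(12)·2 ≈ 6.9282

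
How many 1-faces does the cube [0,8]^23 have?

An n-cube has n·2^(n-1) edges. With n = 23: 23·4194304 = 96468992.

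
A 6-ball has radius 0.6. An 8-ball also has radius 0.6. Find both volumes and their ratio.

V_6(0.6) ≈ 0.241105. V_8(0.6) ≈ 0.0681708. Ratio V_6/V_8 ≈ 3.537.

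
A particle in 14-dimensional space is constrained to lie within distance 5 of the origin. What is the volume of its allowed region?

V = 1220703125·π^7/1008 ≈ 3.65762e+09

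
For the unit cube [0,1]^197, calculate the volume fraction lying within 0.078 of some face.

1 - (1 - 2·0.078)^197 = 1 - 0.844^197 ≈ 1 - 3.086e-15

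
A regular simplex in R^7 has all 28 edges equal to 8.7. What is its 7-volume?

V_7 = √(8) · 8.7^7 / (7! · 2^(7/2)) ≈ 187.13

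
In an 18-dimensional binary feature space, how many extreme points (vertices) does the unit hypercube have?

Number of vertices = 2^18 = 262144.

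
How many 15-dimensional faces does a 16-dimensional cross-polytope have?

Each 15-face is the convex hull of 16 vertices, one chosen as ±e_i from each of 16 distinct axes: 2^16·C(16,16) = 65536.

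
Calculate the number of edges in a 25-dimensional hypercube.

Number of 1-faces = C(25,1)·2^(25-1) = 25·16777216 = 419430400.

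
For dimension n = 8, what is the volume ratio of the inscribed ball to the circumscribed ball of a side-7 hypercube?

The radii are 7/2 and 7√8/2, so the volume ratio is (1/√8)^8 = 8^{-8/2} ≈ 0.000244141.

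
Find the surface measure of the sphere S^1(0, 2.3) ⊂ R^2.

The surface area of an n-ball is 2π^(n/2) r^(n-1) / Γ(n/2). For n=2, r=2.3: 2πr = 2π·2.3 ≈ 14.4513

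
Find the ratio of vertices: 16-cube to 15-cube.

The 16-cube has 2^16 = 65536 vertices. The 15-cube has 2^15 = 32768 vertices. Ratio: 65536/32768 = 2.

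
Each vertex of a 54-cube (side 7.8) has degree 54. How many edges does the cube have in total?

Each of the 2^54 = 18014398509481984 vertices has degree 54; total edges = 54·2^54/2 = 486388759756013568.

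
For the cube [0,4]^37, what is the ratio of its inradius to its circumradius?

r_in / r_out = (4/2) / (4√37/2) = 1/√37 ≈ 0.164399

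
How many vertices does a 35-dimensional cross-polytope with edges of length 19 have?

An n-cross-polytope has 2n vertices; here n = 35, giving 70.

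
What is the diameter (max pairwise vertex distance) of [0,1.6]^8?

The space diagonal of an n-cube of side s is s√n. Here 1.6·√8 ≈ 4.52548.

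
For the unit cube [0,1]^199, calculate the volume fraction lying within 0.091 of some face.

Shell fraction = 1 - (1-0.182)^199 ≈ 1 - 4.344e-18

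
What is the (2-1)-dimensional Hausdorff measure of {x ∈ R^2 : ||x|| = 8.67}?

S = n·V_n(r)/r = 2·V_2(8.67)/8.67 (volume-to-surface relation), giving 2πr = 2π·8.67 ≈ 54.4752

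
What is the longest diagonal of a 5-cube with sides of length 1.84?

d = √(1.84² + 1.84² + ... + 1.84²) [5 terms] = √(5·1.84²) = 1.84√5 ≈ 4.11437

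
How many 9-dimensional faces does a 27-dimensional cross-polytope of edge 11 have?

An n-cross-polytope has 2^(k+1)·C(n,k+1) k-faces. Here 2^10·C(27,10) = 1024·8436285 = 8638755840.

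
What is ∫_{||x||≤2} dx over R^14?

V = 1024·π^7/315 ≈ 9818.35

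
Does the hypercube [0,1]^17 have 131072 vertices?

True. The 17-cube has 2^17 = 131072 vertices.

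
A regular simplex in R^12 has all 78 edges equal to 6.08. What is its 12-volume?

For a regular n-simplex with edge a, V = (a^n / n!)·√((n+1)/2^n). With a=6.08, n=12: V ≈ 0.300122.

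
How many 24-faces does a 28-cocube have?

An n-cross-polytope has 2^(k+1)·C(n,k+1) k-faces. Here 2^25·C(28,25) = 33554432·3276 = 109924319232.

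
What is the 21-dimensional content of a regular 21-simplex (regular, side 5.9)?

V_21 = √(22) · 5.9^21 / (21! · 2^(21/2)) ≈ 9.77113e-07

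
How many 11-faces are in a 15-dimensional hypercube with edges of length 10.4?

f_11(15-cube) = (15 choose 11) · 2^4 = 21840.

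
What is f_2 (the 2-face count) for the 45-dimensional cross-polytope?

Number of 2-faces = 2^(2+1) · C(45,2+1) = 8 · 14190 = 113520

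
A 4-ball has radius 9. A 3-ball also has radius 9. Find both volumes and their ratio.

V_4(9) ≈ 32377.2. V_3(9) ≈ 3053.63. Ratio V_4/V_3 ≈ 10.6.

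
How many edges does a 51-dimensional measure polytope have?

Number of 1-faces = C(51,1)·2^(51-1) = 51·1125899906842624 = 57420895248973824.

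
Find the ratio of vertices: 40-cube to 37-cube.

The 40-cube has 2^40 = 1099511627776 vertices. The 37-cube has 2^37 = 137438953472 vertices. Ratio: 1099511627776/137438953472 = 8.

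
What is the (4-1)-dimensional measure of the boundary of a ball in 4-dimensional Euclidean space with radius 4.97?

S = n·V_n(r)/r = 4·V_4(4.97)/4.97 (volume-to-surface relation), giving 2423.25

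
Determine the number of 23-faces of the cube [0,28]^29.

An n-cube has C(n,k)·2^(n-k) k-faces. Here C(29,23)·2^6 = 475020·64 = 30401280.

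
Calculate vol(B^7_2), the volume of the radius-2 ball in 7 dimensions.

V_7(2) = π^(7/2) · (2)^7 / Γ(7/2 + 1) = 2048·π^3/105 ≈ 604.77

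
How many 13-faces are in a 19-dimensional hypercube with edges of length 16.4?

An n-cube has C(n,k)·2^(n-k) k-faces. Here C(19,13)·2^6 = 27132·64 = 1736448.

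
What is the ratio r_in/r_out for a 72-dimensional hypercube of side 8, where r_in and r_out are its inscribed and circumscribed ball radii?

r_in / r_out = (8/2) / (8√72/2) = 1/√72 ≈ 0.117851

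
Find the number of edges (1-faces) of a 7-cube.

An n-cube has C(n,k)·2^(n-k) k-faces. Here C(7,1)·2^6 = 7·64 = 448.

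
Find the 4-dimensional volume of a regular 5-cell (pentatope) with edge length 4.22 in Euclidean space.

V_4 = √(5) · 4.22^4 / (4! · 2^(4/2)) ≈ 7.38692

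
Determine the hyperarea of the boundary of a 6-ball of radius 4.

S = n·V_n(r)/r = 6·V_6(4)/4 (volume-to-surface relation), giving 1024·π^3 ≈ 31750.4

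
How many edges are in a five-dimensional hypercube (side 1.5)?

An n-cube has C(n,k)·2^(n-k) k-faces. Here C(5,1)·2^4 = 5·16 = 80.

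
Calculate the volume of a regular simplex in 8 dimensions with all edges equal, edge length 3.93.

For a regular n-simplex with edge a, V = (a^n / n!)·√((n+1)/2^n). With a=3.93, n=8: V ≈ 0.264619.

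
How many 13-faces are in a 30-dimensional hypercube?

Choose 13 of 30 axes to span the face (C(30,13) = 119759850 ways), then fix each of the remaining 17 coordinates at one of its two extreme values (2^17 = 131072 ways): 119759850·131072 = 15697163059200.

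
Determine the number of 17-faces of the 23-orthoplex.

An n-cross-polytope has 2^(k+1)·C(n,k+1) k-faces. Here 2^18·C(23,18) = 262144·33649 = 8820883456.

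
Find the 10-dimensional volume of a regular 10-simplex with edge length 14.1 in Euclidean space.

V_10 = √(11) · 14.1^10 / (10! · 2^(10/2)) ≈ 8871.04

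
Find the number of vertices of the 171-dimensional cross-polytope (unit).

Number of vertices = 2n = 342.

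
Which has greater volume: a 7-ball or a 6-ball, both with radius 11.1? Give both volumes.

V_7(11.1) ≈ 9.80937e+07. V_6(11.1) ≈ 9.66577e+06. The 7-ball is larger.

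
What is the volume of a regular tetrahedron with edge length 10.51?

Volume = (√2/12) · 10.51³ = 136.818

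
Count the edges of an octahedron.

f_1(3-orthoplex) = 2^2 · (3 choose 2) = 12.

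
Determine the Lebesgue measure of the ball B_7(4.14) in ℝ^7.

Volume = π^{7/2}·(4.14)^7/Γ(9/2) ≈ 98487.9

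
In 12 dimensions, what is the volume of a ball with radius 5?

V_12(5) = π^(12/2) · (5)^12 / Γ(12/2 + 1) = 48828125·π^6/144 ≈ 3.25992e+08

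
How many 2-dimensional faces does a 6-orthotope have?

f_2(6-cube) = (6 choose 2) · 2^4 = 240.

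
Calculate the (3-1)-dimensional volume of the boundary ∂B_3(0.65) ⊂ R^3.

The surface area of an n-ball is 2π^(n/2) r^(n-1) / Γ(n/2). For n=3, r=0.65: 4πr² = 4π·(0.65)² ≈ 5.30929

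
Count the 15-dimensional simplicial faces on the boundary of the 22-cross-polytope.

f_15(22-orthoplex) = 2^16 · (22 choose 16) = 4889837568.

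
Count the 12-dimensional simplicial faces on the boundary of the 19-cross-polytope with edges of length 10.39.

Each 12-face is the convex hull of 13 vertices, one chosen as ±e_i from each of 13 distinct axes: 2^13·C(19,13) = 222265344.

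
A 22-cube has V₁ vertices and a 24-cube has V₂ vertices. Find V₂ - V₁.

V₁ = 2^22 = 4194304. V₂ = 2^24 = 16777216. V₂ - V₁ = 12582912.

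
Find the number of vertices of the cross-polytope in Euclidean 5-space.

An n-cross-polytope has 2^(k+1)·C(n,k+1) k-faces. Here 2^1·C(5,1) = 2·5 = 10.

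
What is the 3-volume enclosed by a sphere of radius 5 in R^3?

The n-ball volume is π^(n/2)·r^n/Γ(n/2+1). With n=3, r=5: V = 500·π/3 ≈ 523.599.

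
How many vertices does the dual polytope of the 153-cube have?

Number of vertices = 2n = 306.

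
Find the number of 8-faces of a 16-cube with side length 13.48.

An n-cube has C(n,k)·2^(n-k) k-faces. Here C(16,8)·2^8 = 12870·256 = 3294720.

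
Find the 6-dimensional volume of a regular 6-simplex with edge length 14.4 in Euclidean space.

V = (14.4^6 / 6!) · √((6+1) / 2^6) ≈ 4095.45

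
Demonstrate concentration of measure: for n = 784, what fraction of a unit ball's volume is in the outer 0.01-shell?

1 - (1-0.01)^784 ≈ 0.999622 ≈ 99.9622%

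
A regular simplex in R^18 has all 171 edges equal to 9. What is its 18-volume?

Volume = 9^18 · √(19/2^18) / 18! ≈ 0.199586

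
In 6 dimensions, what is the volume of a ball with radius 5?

The n-ball volume is π^(n/2)·r^n/Γ(n/2+1). With n=6, r=5: V = 15625·π^3/6 ≈ 80745.5.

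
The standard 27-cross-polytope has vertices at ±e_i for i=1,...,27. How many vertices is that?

The 27-dimensional cross-polytope has 2n = 2·27 = 54 vertices.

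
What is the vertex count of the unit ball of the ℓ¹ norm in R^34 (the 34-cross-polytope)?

An n-cross-polytope has 2n vertices; here n = 34, giving 68.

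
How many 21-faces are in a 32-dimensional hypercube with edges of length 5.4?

Choose 21 of 32 axes to span the face (C(32,21) = 129024480 ways), then fix each of the remaining 11 coordinates at one of its two extreme values (2^11 = 2048 ways): 129024480·2048 = 264242135040.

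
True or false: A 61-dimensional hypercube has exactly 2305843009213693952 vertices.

True. The 61-cube has 2^61 = 2305843009213693952 vertices.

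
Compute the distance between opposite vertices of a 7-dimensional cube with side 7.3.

||(7.3,7.3,...,7.3)|| = √(7)·7.3 ≈ 19.314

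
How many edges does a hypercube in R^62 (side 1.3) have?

An n-cube has n·2^(n-1) edges. With n = 62: 62·2305843009213693952 = 142962266571249025024.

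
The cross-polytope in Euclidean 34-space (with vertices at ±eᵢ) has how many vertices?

The vertices are ±e_1, ..., ±e_34, so there are 2·34 = 68.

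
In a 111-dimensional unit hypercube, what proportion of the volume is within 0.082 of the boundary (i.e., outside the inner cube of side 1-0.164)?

Shell fraction = 1 - (1-0.164)^111 ≈ 0.9999999977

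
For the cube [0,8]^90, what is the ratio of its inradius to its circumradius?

r_in / r_out = (8/2) / (8√90/2) = 1/√90 ≈ 0.105409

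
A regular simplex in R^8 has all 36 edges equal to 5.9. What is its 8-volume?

For a regular n-simplex with edge a, V = (a^n / n!)·√((n+1)/2^n). With a=5.9, n=8: V ≈ 6.82805.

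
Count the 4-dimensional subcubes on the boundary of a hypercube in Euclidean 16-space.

f_4(16-cube) = (16 choose 4) · 2^12 = 7454720.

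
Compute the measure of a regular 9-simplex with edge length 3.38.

V = (3.38^9 / 9!) · √((9+1) / 2^9) ≈ 0.0221744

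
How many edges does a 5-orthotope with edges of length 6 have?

The 5-cube has n·2^(n-1) = 5·2^4 = 5·16 = 80 edges.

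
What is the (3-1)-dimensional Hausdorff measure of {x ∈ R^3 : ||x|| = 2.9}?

|∂B_3(2.9)| = 4πr² = 4π·(2.9)² ≈ 105.683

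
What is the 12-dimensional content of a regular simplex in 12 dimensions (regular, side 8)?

V_12 = √(13) · 8^12 / (12! · 2^(12/2)) ≈ 8.08229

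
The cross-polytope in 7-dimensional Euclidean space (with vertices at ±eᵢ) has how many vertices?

The vertices are ±e_1, ..., ±e_7, so there are 2·7 = 14.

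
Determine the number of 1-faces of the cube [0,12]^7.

f_1(7-cube) = (7 choose 1) · 2^6 = 448.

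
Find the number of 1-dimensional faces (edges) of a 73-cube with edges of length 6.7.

Each of the 2^73 = 9444732965739290427392 vertices has degree 73; total edges = 73·2^73/2 = 344732753249484100599808.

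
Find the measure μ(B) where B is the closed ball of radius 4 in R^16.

The n-ball volume is π^(n/2)·r^n/Γ(n/2+1). With n=16, r=4: V = 33554432·π^8/315 ≈ 1.01074e+09.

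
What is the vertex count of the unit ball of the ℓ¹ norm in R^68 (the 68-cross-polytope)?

Number of vertices = 2n = 136.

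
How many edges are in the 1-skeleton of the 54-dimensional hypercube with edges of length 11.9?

Number of 1-faces = C(54,1)·2^(54-1) = 54·9007199254740992 = 486388759756013568.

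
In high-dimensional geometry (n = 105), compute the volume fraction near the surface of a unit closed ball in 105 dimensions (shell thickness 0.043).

1 - (1-0.043)^105 ≈ 0.990097 ≈ 99.01%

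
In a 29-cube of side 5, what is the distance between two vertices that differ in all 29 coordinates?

d = √(5² + 5² + ... + 5²) [29 terms] = √(29·5²) = 5√29 ≈ 26.9258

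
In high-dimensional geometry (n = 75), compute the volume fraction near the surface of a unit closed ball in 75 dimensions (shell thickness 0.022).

1 - (1-0.022)^75 ≈ 0.811455 ≈ 81.15%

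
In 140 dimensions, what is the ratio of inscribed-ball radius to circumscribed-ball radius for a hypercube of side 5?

For an n-cube of any side s, the inradius is s/2 and the circumradius is s√n/2, so the ratio is 1/√140 ≈ 0.0845154.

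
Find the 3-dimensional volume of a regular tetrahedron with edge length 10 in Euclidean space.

Volume = (√2/12) · 10³ = 117.851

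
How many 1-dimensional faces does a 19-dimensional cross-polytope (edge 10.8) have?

Number of 1-faces = 2^(1+1) · C(19,1+1) = 4 · 171 = 684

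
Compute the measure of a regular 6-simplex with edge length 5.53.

For a regular n-simplex with edge a, V = (a^n / n!)·√((n+1)/2^n). With a=5.53, n=6: V ≈ 13.1364.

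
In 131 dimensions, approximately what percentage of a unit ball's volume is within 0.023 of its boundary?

1 - (1-0.023)^131 ≈ 0.952555 ≈ 95.26%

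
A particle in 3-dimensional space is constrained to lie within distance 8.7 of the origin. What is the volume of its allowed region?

The n-ball volume is π^(n/2)·r^n/Γ(n/2+1). With n=3, r=8.7: V ≈ 2758.33.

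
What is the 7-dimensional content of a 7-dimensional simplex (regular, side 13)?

V_7 = √(8) · 13^7 / (7! · 2^(7/2)) ≈ 3112.53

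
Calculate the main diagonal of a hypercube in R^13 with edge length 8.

The space diagonal of an n-cube of side s is s√n. Here 8·√13 ≈ 28.8444.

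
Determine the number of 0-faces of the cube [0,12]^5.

f_0(5-cube) = (5 choose 0) · 2^5 = 32.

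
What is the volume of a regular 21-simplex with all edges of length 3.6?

V_21 = √(22) · 3.6^21 / (21! · 2^(21/2)) ≈ 3.05074e-11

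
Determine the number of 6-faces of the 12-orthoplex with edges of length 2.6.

f_6(12-orthoplex) = 2^7 · (12 choose 7) = 101376.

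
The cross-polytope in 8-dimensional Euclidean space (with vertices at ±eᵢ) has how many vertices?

Number of vertices = 2n = 16.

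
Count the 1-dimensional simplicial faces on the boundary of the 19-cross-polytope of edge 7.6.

Each 1-face is the convex hull of 2 vertices, one chosen as ±e_i from each of 2 distinct axes: 2^2·C(19,2) = 684.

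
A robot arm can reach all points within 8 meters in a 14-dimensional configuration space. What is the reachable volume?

V = 274877906944·π^7/315 ≈ 2.63559e+12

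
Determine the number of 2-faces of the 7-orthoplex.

Number of 2-faces = 2^(2+1) · C(7,2+1) = 8 · 35 = 280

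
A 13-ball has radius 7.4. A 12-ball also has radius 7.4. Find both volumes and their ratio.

V_13(7.4) ≈ 1.81699e+11. V_12(7.4) ≈ 3.60037e+10. Ratio V_13/V_12 ≈ 5.047.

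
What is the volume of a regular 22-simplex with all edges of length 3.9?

V = (3.9^22 / 22!) · √((22+1) / 2^22) ≈ 2.09985e-11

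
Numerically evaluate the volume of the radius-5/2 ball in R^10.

V = 1953125·π^5/24576 ≈ 24320.3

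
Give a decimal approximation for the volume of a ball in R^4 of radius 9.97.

V_4(9.97) = π^(4/2) · (9.97)^4 / Γ(4/2 + 1) ≈ 48758.5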